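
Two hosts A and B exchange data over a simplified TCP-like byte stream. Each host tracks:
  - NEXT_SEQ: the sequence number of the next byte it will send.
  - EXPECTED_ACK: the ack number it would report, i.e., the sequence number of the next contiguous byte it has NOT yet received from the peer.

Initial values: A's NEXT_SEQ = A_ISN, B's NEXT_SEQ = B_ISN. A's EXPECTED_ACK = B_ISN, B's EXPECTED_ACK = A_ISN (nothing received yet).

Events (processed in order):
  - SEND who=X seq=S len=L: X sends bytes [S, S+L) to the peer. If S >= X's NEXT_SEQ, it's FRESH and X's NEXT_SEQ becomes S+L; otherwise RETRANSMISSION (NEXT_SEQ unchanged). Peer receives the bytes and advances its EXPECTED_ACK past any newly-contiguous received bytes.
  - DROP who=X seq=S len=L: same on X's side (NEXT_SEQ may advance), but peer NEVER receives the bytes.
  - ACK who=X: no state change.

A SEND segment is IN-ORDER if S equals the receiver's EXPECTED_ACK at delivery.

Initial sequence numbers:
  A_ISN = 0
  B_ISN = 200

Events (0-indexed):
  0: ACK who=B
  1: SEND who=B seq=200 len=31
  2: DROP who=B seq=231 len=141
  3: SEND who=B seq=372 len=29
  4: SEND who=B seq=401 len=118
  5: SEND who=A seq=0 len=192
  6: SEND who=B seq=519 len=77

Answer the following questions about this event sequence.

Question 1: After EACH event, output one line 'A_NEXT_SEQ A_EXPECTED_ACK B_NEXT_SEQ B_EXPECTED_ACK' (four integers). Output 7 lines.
0 200 200 0
0 231 231 0
0 231 372 0
0 231 401 0
0 231 519 0
192 231 519 192
192 231 596 192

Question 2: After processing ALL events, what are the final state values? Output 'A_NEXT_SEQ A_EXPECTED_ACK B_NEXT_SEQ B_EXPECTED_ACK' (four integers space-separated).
Answer: 192 231 596 192

Derivation:
After event 0: A_seq=0 A_ack=200 B_seq=200 B_ack=0
After event 1: A_seq=0 A_ack=231 B_seq=231 B_ack=0
After event 2: A_seq=0 A_ack=231 B_seq=372 B_ack=0
After event 3: A_seq=0 A_ack=231 B_seq=401 B_ack=0
After event 4: A_seq=0 A_ack=231 B_seq=519 B_ack=0
After event 5: A_seq=192 A_ack=231 B_seq=519 B_ack=192
After event 6: A_seq=192 A_ack=231 B_seq=596 B_ack=192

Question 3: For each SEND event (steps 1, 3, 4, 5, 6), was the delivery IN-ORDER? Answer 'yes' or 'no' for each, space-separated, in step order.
Answer: yes no no yes no

Derivation:
Step 1: SEND seq=200 -> in-order
Step 3: SEND seq=372 -> out-of-order
Step 4: SEND seq=401 -> out-of-order
Step 5: SEND seq=0 -> in-order
Step 6: SEND seq=519 -> out-of-order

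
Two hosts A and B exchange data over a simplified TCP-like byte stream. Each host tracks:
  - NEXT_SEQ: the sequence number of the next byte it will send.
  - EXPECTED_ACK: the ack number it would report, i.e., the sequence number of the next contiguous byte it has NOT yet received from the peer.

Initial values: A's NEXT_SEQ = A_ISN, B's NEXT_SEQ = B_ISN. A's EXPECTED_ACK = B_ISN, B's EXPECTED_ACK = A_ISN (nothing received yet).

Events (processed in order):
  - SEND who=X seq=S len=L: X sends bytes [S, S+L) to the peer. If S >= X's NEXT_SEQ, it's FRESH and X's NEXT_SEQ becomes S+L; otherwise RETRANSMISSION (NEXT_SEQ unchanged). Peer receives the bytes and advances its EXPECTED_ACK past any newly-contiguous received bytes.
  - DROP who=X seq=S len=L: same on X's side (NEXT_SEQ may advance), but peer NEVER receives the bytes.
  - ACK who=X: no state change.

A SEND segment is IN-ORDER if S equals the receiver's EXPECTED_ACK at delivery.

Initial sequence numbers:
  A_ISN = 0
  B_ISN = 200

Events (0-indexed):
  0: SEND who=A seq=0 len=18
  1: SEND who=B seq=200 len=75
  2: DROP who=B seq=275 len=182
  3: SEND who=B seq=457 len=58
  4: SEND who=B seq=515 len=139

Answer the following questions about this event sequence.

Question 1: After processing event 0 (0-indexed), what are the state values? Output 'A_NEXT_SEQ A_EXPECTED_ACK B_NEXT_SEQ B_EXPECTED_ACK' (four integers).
After event 0: A_seq=18 A_ack=200 B_seq=200 B_ack=18

18 200 200 18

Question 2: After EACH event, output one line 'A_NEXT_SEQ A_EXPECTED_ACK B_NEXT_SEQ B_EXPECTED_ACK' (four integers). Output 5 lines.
18 200 200 18
18 275 275 18
18 275 457 18
18 275 515 18
18 275 654 18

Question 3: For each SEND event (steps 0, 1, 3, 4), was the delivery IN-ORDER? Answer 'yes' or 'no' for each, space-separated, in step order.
Answer: yes yes no no

Derivation:
Step 0: SEND seq=0 -> in-order
Step 1: SEND seq=200 -> in-order
Step 3: SEND seq=457 -> out-of-order
Step 4: SEND seq=515 -> out-of-order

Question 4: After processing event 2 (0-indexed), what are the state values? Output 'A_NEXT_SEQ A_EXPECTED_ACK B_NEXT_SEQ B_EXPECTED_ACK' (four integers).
After event 0: A_seq=18 A_ack=200 B_seq=200 B_ack=18
After event 1: A_seq=18 A_ack=275 B_seq=275 B_ack=18
After event 2: A_seq=18 A_ack=275 B_seq=457 B_ack=18

18 275 457 18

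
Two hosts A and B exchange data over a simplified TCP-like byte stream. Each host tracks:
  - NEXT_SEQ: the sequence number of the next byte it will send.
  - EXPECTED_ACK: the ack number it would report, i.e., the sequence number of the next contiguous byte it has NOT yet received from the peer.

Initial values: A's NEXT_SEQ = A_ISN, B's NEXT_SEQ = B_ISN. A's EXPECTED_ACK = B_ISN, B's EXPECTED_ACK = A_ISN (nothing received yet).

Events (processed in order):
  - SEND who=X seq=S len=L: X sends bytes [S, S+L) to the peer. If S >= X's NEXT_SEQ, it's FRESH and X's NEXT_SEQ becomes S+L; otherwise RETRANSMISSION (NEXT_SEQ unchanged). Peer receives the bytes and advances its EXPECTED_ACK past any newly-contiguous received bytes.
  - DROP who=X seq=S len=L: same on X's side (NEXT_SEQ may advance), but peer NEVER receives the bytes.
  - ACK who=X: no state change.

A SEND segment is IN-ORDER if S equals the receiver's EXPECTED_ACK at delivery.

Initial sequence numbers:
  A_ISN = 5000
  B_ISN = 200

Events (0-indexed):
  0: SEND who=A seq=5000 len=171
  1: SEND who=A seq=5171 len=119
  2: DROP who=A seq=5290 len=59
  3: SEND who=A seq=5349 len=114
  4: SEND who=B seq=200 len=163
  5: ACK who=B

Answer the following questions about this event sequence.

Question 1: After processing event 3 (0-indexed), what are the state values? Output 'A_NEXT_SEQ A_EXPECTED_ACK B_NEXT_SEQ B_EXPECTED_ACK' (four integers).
After event 0: A_seq=5171 A_ack=200 B_seq=200 B_ack=5171
After event 1: A_seq=5290 A_ack=200 B_seq=200 B_ack=5290
After event 2: A_seq=5349 A_ack=200 B_seq=200 B_ack=5290
After event 3: A_seq=5463 A_ack=200 B_seq=200 B_ack=5290

5463 200 200 5290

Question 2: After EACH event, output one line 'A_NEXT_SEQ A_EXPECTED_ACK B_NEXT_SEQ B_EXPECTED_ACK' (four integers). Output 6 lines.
5171 200 200 5171
5290 200 200 5290
5349 200 200 5290
5463 200 200 5290
5463 363 363 5290
5463 363 363 5290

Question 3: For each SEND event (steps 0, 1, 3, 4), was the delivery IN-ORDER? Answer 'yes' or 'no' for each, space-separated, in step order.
Answer: yes yes no yes

Derivation:
Step 0: SEND seq=5000 -> in-order
Step 1: SEND seq=5171 -> in-order
Step 3: SEND seq=5349 -> out-of-order
Step 4: SEND seq=200 -> in-order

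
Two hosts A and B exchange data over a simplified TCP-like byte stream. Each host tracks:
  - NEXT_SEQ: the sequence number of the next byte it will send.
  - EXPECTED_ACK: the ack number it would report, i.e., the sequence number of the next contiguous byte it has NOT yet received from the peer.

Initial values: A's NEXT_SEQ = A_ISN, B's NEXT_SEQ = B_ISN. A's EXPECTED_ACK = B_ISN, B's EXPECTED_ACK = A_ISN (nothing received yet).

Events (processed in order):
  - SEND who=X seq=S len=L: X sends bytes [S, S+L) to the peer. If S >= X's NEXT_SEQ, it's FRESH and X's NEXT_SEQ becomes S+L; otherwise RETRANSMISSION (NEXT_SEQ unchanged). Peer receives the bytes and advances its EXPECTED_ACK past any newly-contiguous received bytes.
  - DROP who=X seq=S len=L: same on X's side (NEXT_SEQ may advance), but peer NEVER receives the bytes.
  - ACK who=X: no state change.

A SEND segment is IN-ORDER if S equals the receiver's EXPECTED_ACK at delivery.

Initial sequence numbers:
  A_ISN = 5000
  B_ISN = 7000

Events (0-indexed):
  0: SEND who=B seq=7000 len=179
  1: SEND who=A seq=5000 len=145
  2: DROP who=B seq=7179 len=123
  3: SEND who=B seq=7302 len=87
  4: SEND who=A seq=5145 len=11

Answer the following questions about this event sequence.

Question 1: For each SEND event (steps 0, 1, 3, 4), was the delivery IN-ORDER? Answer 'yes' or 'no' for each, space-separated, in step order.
Answer: yes yes no yes

Derivation:
Step 0: SEND seq=7000 -> in-order
Step 1: SEND seq=5000 -> in-order
Step 3: SEND seq=7302 -> out-of-order
Step 4: SEND seq=5145 -> in-order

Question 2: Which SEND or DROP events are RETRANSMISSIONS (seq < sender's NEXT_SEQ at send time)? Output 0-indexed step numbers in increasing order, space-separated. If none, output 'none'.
Answer: none

Derivation:
Step 0: SEND seq=7000 -> fresh
Step 1: SEND seq=5000 -> fresh
Step 2: DROP seq=7179 -> fresh
Step 3: SEND seq=7302 -> fresh
Step 4: SEND seq=5145 -> fresh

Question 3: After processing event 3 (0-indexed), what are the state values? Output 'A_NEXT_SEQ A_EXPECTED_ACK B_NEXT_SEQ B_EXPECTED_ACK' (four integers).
After event 0: A_seq=5000 A_ack=7179 B_seq=7179 B_ack=5000
After event 1: A_seq=5145 A_ack=7179 B_seq=7179 B_ack=5145
After event 2: A_seq=5145 A_ack=7179 B_seq=7302 B_ack=5145
After event 3: A_seq=5145 A_ack=7179 B_seq=7389 B_ack=5145

5145 7179 7389 5145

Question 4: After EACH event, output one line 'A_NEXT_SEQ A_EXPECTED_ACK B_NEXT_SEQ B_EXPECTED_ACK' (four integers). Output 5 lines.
5000 7179 7179 5000
5145 7179 7179 5145
5145 7179 7302 5145
5145 7179 7389 5145
5156 7179 7389 5156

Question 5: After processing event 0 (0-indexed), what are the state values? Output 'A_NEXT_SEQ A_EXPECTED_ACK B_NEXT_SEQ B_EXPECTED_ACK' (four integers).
After event 0: A_seq=5000 A_ack=7179 B_seq=7179 B_ack=5000

5000 7179 7179 5000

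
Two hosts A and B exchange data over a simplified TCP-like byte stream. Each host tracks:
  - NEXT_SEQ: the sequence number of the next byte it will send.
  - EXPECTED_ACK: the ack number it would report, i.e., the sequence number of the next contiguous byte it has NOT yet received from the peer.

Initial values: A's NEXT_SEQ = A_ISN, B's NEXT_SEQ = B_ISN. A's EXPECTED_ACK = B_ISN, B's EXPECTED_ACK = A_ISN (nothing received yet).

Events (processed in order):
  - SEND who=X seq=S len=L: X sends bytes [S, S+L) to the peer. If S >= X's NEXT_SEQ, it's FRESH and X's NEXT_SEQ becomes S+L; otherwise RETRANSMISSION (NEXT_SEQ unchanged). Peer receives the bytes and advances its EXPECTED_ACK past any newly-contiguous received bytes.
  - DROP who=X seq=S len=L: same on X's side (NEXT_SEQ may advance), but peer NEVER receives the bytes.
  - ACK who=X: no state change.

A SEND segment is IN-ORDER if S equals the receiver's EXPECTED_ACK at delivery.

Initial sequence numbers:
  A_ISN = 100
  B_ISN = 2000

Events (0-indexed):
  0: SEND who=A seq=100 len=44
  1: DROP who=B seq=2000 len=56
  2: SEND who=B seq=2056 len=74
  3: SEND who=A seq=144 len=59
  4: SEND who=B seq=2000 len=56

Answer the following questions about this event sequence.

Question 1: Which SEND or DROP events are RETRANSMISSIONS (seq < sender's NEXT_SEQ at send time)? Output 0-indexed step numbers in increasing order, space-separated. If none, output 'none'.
Answer: 4

Derivation:
Step 0: SEND seq=100 -> fresh
Step 1: DROP seq=2000 -> fresh
Step 2: SEND seq=2056 -> fresh
Step 3: SEND seq=144 -> fresh
Step 4: SEND seq=2000 -> retransmit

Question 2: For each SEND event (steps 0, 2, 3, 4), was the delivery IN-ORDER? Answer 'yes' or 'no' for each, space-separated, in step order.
Answer: yes no yes yes

Derivation:
Step 0: SEND seq=100 -> in-order
Step 2: SEND seq=2056 -> out-of-order
Step 3: SEND seq=144 -> in-order
Step 4: SEND seq=2000 -> in-order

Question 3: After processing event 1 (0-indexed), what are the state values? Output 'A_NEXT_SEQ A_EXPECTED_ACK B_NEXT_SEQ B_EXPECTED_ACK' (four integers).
After event 0: A_seq=144 A_ack=2000 B_seq=2000 B_ack=144
After event 1: A_seq=144 A_ack=2000 B_seq=2056 B_ack=144

144 2000 2056 144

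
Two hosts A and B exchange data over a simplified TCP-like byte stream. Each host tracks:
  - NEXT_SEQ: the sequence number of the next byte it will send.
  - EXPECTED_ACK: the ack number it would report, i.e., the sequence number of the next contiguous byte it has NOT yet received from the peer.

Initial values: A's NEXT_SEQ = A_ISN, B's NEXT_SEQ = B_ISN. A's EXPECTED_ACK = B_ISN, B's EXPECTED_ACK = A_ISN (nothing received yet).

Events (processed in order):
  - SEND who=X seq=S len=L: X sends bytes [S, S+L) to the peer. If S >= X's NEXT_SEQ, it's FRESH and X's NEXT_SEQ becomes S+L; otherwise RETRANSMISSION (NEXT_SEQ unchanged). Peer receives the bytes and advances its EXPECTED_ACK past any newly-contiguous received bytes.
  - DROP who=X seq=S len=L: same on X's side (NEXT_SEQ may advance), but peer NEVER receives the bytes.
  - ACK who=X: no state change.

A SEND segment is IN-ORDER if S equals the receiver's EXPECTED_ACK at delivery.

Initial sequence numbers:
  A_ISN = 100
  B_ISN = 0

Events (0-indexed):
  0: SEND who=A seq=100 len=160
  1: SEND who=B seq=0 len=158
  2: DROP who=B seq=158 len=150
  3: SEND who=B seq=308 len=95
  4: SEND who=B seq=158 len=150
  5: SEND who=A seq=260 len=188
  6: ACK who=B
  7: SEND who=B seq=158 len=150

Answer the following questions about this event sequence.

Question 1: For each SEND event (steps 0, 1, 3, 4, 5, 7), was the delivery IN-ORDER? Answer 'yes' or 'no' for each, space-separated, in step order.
Step 0: SEND seq=100 -> in-order
Step 1: SEND seq=0 -> in-order
Step 3: SEND seq=308 -> out-of-order
Step 4: SEND seq=158 -> in-order
Step 5: SEND seq=260 -> in-order
Step 7: SEND seq=158 -> out-of-order

Answer: yes yes no yes yes no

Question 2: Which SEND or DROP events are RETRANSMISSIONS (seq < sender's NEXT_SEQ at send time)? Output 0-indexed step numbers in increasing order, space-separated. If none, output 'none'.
Answer: 4 7

Derivation:
Step 0: SEND seq=100 -> fresh
Step 1: SEND seq=0 -> fresh
Step 2: DROP seq=158 -> fresh
Step 3: SEND seq=308 -> fresh
Step 4: SEND seq=158 -> retransmit
Step 5: SEND seq=260 -> fresh
Step 7: SEND seq=158 -> retransmit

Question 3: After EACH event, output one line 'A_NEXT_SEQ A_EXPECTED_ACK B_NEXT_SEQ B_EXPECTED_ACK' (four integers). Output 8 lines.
260 0 0 260
260 158 158 260
260 158 308 260
260 158 403 260
260 403 403 260
448 403 403 448
448 403 403 448
448 403 403 448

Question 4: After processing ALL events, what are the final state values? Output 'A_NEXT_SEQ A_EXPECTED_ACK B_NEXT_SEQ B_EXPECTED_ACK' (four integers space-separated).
Answer: 448 403 403 448

Derivation:
After event 0: A_seq=260 A_ack=0 B_seq=0 B_ack=260
After event 1: A_seq=260 A_ack=158 B_seq=158 B_ack=260
After event 2: A_seq=260 A_ack=158 B_seq=308 B_ack=260
After event 3: A_seq=260 A_ack=158 B_seq=403 B_ack=260
After event 4: A_seq=260 A_ack=403 B_seq=403 B_ack=260
After event 5: A_seq=448 A_ack=403 B_seq=403 B_ack=448
After event 6: A_seq=448 A_ack=403 B_seq=403 B_ack=448
After event 7: A_seq=448 A_ack=403 B_seq=403 B_ack=448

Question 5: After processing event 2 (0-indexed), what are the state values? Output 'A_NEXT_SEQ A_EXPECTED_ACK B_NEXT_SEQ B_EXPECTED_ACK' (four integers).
After event 0: A_seq=260 A_ack=0 B_seq=0 B_ack=260
After event 1: A_seq=260 A_ack=158 B_seq=158 B_ack=260
After event 2: A_seq=260 A_ack=158 B_seq=308 B_ack=260

260 158 308 260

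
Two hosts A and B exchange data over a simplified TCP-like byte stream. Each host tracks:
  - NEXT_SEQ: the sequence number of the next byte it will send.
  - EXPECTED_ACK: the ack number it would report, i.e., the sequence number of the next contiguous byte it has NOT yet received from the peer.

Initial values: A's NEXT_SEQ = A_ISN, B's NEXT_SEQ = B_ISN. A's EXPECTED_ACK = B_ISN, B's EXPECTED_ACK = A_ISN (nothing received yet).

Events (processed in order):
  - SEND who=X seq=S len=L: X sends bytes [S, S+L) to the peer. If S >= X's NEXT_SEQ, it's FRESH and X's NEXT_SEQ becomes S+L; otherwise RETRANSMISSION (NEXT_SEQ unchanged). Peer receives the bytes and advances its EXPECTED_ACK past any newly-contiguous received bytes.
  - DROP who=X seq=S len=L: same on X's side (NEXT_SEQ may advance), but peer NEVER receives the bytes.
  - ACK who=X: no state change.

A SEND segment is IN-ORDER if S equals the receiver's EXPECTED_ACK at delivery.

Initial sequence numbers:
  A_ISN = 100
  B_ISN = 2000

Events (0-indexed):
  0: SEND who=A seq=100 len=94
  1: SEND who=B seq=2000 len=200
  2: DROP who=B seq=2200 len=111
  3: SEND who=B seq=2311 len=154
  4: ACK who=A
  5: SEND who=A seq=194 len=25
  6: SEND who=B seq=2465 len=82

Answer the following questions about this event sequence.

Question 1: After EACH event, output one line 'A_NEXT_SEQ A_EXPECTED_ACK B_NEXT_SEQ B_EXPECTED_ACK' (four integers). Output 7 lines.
194 2000 2000 194
194 2200 2200 194
194 2200 2311 194
194 2200 2465 194
194 2200 2465 194
219 2200 2465 219
219 2200 2547 219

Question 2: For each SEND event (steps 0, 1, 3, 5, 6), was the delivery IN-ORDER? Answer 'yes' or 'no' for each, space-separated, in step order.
Step 0: SEND seq=100 -> in-order
Step 1: SEND seq=2000 -> in-order
Step 3: SEND seq=2311 -> out-of-order
Step 5: SEND seq=194 -> in-order
Step 6: SEND seq=2465 -> out-of-order

Answer: yes yes no yes no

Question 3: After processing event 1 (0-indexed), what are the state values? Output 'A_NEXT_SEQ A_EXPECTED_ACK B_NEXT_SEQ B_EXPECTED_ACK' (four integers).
After event 0: A_seq=194 A_ack=2000 B_seq=2000 B_ack=194
After event 1: A_seq=194 A_ack=2200 B_seq=2200 B_ack=194

194 2200 2200 194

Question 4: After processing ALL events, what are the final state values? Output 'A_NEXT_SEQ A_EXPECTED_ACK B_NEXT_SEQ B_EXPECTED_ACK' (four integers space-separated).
Answer: 219 2200 2547 219

Derivation:
After event 0: A_seq=194 A_ack=2000 B_seq=2000 B_ack=194
After event 1: A_seq=194 A_ack=2200 B_seq=2200 B_ack=194
After event 2: A_seq=194 A_ack=2200 B_seq=2311 B_ack=194
After event 3: A_seq=194 A_ack=2200 B_seq=2465 B_ack=194
After event 4: A_seq=194 A_ack=2200 B_seq=2465 B_ack=194
After event 5: A_seq=219 A_ack=2200 B_seq=2465 B_ack=219
After event 6: A_seq=219 A_ack=2200 B_seq=2547 B_ack=219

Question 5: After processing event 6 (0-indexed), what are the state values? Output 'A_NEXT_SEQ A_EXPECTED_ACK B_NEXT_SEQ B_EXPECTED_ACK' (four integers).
After event 0: A_seq=194 A_ack=2000 B_seq=2000 B_ack=194
After event 1: A_seq=194 A_ack=2200 B_seq=2200 B_ack=194
After event 2: A_seq=194 A_ack=2200 B_seq=2311 B_ack=194
After event 3: A_seq=194 A_ack=2200 B_seq=2465 B_ack=194
After event 4: A_seq=194 A_ack=2200 B_seq=2465 B_ack=194
After event 5: A_seq=219 A_ack=2200 B_seq=2465 B_ack=219
After event 6: A_seq=219 A_ack=2200 B_seq=2547 B_ack=219

219 2200 2547 219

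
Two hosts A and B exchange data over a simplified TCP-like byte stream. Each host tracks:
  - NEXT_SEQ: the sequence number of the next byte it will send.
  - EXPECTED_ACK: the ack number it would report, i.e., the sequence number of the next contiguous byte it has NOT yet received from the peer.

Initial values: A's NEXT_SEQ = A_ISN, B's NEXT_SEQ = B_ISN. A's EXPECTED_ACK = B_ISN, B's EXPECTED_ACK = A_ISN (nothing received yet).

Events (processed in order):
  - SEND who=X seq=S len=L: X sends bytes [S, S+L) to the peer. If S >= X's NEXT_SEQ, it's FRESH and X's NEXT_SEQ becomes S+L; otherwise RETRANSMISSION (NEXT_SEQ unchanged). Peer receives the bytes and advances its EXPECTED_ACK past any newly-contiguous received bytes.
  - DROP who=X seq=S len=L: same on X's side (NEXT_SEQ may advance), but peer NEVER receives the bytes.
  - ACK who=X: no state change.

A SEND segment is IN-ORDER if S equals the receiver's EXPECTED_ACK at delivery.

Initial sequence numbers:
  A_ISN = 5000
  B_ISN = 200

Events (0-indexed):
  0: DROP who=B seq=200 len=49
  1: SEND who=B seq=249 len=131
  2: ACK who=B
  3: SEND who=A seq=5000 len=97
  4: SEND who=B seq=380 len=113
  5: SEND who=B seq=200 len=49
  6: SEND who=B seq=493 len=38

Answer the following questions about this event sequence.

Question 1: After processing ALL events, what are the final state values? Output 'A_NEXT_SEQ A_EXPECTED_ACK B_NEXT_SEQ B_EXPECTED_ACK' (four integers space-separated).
Answer: 5097 531 531 5097

Derivation:
After event 0: A_seq=5000 A_ack=200 B_seq=249 B_ack=5000
After event 1: A_seq=5000 A_ack=200 B_seq=380 B_ack=5000
After event 2: A_seq=5000 A_ack=200 B_seq=380 B_ack=5000
After event 3: A_seq=5097 A_ack=200 B_seq=380 B_ack=5097
After event 4: A_seq=5097 A_ack=200 B_seq=493 B_ack=5097
After event 5: A_seq=5097 A_ack=493 B_seq=493 B_ack=5097
After event 6: A_seq=5097 A_ack=531 B_seq=531 B_ack=5097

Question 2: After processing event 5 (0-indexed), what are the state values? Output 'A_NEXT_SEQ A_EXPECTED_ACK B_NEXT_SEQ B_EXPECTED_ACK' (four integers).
After event 0: A_seq=5000 A_ack=200 B_seq=249 B_ack=5000
After event 1: A_seq=5000 A_ack=200 B_seq=380 B_ack=5000
After event 2: A_seq=5000 A_ack=200 B_seq=380 B_ack=5000
After event 3: A_seq=5097 A_ack=200 B_seq=380 B_ack=5097
After event 4: A_seq=5097 A_ack=200 B_seq=493 B_ack=5097
After event 5: A_seq=5097 A_ack=493 B_seq=493 B_ack=5097

5097 493 493 5097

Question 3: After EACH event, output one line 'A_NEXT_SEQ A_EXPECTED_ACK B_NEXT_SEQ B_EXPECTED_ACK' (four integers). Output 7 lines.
5000 200 249 5000
5000 200 380 5000
5000 200 380 5000
5097 200 380 5097
5097 200 493 5097
5097 493 493 5097
5097 531 531 5097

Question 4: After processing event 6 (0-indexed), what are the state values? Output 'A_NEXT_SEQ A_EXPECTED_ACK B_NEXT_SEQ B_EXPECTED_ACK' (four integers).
After event 0: A_seq=5000 A_ack=200 B_seq=249 B_ack=5000
After event 1: A_seq=5000 A_ack=200 B_seq=380 B_ack=5000
After event 2: A_seq=5000 A_ack=200 B_seq=380 B_ack=5000
After event 3: A_seq=5097 A_ack=200 B_seq=380 B_ack=5097
After event 4: A_seq=5097 A_ack=200 B_seq=493 B_ack=5097
After event 5: A_seq=5097 A_ack=493 B_seq=493 B_ack=5097
After event 6: A_seq=5097 A_ack=531 B_seq=531 B_ack=5097

5097 531 531 5097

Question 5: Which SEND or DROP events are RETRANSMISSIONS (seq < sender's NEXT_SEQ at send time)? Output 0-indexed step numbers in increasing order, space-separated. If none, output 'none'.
Step 0: DROP seq=200 -> fresh
Step 1: SEND seq=249 -> fresh
Step 3: SEND seq=5000 -> fresh
Step 4: SEND seq=380 -> fresh
Step 5: SEND seq=200 -> retransmit
Step 6: SEND seq=493 -> fresh

Answer: 5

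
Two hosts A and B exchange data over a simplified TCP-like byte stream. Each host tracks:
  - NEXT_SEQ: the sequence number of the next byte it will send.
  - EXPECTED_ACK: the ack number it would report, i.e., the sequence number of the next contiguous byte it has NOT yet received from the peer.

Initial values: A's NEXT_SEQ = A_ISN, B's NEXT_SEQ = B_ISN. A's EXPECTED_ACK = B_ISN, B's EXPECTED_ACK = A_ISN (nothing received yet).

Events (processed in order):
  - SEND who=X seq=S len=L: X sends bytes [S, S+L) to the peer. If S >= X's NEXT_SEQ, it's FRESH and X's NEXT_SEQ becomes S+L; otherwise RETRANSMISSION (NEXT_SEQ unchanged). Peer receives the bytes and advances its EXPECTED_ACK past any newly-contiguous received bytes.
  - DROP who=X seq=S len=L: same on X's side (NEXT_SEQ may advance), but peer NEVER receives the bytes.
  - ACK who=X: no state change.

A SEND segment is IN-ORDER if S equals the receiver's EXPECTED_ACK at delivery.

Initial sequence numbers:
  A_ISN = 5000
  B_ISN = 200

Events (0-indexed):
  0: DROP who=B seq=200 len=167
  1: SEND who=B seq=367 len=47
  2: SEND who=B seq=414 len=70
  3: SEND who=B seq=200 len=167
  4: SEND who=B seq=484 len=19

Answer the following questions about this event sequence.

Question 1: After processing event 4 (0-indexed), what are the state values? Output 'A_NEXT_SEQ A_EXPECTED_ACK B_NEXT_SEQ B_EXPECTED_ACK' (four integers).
After event 0: A_seq=5000 A_ack=200 B_seq=367 B_ack=5000
After event 1: A_seq=5000 A_ack=200 B_seq=414 B_ack=5000
After event 2: A_seq=5000 A_ack=200 B_seq=484 B_ack=5000
After event 3: A_seq=5000 A_ack=484 B_seq=484 B_ack=5000
After event 4: A_seq=5000 A_ack=503 B_seq=503 B_ack=5000

5000 503 503 5000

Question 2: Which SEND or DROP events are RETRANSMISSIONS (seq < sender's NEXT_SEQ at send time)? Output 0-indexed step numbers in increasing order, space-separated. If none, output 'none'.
Answer: 3

Derivation:
Step 0: DROP seq=200 -> fresh
Step 1: SEND seq=367 -> fresh
Step 2: SEND seq=414 -> fresh
Step 3: SEND seq=200 -> retransmit
Step 4: SEND seq=484 -> fresh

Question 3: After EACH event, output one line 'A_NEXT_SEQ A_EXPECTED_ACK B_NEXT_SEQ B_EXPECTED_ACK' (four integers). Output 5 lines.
5000 200 367 5000
5000 200 414 5000
5000 200 484 5000
5000 484 484 5000
5000 503 503 5000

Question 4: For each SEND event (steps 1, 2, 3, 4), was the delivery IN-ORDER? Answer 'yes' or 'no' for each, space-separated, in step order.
Answer: no no yes yes

Derivation:
Step 1: SEND seq=367 -> out-of-order
Step 2: SEND seq=414 -> out-of-order
Step 3: SEND seq=200 -> in-order
Step 4: SEND seq=484 -> in-order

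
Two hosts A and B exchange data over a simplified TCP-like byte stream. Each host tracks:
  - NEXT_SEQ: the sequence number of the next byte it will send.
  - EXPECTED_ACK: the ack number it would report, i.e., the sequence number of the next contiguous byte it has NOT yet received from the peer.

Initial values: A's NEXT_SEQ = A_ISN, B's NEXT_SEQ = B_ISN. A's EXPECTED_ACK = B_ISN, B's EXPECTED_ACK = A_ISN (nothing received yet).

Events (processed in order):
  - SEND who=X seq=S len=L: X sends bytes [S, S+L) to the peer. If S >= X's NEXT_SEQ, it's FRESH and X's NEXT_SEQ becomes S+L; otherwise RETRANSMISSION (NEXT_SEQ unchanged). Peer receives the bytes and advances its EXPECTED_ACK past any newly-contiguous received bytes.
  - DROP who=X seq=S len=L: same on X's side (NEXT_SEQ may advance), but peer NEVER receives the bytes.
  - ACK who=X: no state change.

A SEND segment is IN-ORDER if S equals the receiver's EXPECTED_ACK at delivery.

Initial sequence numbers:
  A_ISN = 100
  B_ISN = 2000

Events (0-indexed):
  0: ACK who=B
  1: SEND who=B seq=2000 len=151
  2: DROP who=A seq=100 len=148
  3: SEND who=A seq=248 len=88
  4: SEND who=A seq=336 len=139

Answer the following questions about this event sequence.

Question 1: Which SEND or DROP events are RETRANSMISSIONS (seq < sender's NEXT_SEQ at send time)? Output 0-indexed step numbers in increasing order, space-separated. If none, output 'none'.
Answer: none

Derivation:
Step 1: SEND seq=2000 -> fresh
Step 2: DROP seq=100 -> fresh
Step 3: SEND seq=248 -> fresh
Step 4: SEND seq=336 -> fresh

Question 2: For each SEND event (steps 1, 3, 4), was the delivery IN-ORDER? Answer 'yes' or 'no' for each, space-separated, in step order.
Step 1: SEND seq=2000 -> in-order
Step 3: SEND seq=248 -> out-of-order
Step 4: SEND seq=336 -> out-of-order

Answer: yes no no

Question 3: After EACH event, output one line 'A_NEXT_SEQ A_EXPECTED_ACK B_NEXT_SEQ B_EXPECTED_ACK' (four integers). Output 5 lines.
100 2000 2000 100
100 2151 2151 100
248 2151 2151 100
336 2151 2151 100
475 2151 2151 100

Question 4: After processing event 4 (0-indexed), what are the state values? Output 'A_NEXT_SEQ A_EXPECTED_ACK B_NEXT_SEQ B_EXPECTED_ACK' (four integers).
After event 0: A_seq=100 A_ack=2000 B_seq=2000 B_ack=100
After event 1: A_seq=100 A_ack=2151 B_seq=2151 B_ack=100
After event 2: A_seq=248 A_ack=2151 B_seq=2151 B_ack=100
After event 3: A_seq=336 A_ack=2151 B_seq=2151 B_ack=100
After event 4: A_seq=475 A_ack=2151 B_seq=2151 B_ack=100

475 2151 2151 100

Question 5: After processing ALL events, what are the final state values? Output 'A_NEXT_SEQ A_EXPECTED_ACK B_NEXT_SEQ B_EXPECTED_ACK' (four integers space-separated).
Answer: 475 2151 2151 100

Derivation:
After event 0: A_seq=100 A_ack=2000 B_seq=2000 B_ack=100
After event 1: A_seq=100 A_ack=2151 B_seq=2151 B_ack=100
After event 2: A_seq=248 A_ack=2151 B_seq=2151 B_ack=100
After event 3: A_seq=336 A_ack=2151 B_seq=2151 B_ack=100
After event 4: A_seq=475 A_ack=2151 B_seq=2151 B_ack=100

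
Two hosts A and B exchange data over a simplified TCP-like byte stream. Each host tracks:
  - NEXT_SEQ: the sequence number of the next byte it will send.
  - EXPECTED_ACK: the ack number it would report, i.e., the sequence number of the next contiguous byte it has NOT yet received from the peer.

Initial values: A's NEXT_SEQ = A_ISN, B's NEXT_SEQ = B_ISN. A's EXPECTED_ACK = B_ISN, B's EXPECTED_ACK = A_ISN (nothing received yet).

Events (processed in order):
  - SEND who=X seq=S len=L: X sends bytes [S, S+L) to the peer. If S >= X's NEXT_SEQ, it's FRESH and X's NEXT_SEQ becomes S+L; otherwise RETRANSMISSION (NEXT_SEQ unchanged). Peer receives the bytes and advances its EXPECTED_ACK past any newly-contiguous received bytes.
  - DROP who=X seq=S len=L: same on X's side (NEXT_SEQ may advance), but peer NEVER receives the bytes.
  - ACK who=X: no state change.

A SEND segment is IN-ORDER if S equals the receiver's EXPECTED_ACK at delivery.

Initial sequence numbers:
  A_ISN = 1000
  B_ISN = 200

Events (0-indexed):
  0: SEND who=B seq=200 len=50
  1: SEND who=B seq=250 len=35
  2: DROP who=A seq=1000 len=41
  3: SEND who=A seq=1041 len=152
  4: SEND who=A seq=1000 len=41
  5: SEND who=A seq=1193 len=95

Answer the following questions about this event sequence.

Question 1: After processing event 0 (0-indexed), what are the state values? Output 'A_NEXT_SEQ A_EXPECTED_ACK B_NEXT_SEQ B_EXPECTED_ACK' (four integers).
After event 0: A_seq=1000 A_ack=250 B_seq=250 B_ack=1000

1000 250 250 1000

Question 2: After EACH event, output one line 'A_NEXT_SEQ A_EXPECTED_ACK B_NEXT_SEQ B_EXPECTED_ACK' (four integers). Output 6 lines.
1000 250 250 1000
1000 285 285 1000
1041 285 285 1000
1193 285 285 1000
1193 285 285 1193
1288 285 285 1288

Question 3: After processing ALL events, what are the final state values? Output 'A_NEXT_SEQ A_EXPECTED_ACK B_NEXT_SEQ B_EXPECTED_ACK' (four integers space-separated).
Answer: 1288 285 285 1288

Derivation:
After event 0: A_seq=1000 A_ack=250 B_seq=250 B_ack=1000
After event 1: A_seq=1000 A_ack=285 B_seq=285 B_ack=1000
After event 2: A_seq=1041 A_ack=285 B_seq=285 B_ack=1000
After event 3: A_seq=1193 A_ack=285 B_seq=285 B_ack=1000
After event 4: A_seq=1193 A_ack=285 B_seq=285 B_ack=1193
After event 5: A_seq=1288 A_ack=285 B_seq=285 B_ack=1288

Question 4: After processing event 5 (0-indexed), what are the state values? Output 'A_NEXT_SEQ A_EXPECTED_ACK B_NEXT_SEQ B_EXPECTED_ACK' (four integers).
After event 0: A_seq=1000 A_ack=250 B_seq=250 B_ack=1000
After event 1: A_seq=1000 A_ack=285 B_seq=285 B_ack=1000
After event 2: A_seq=1041 A_ack=285 B_seq=285 B_ack=1000
After event 3: A_seq=1193 A_ack=285 B_seq=285 B_ack=1000
After event 4: A_seq=1193 A_ack=285 B_seq=285 B_ack=1193
After event 5: A_seq=1288 A_ack=285 B_seq=285 B_ack=1288

1288 285 285 1288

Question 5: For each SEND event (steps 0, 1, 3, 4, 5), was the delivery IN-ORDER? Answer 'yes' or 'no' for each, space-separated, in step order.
Step 0: SEND seq=200 -> in-order
Step 1: SEND seq=250 -> in-order
Step 3: SEND seq=1041 -> out-of-order
Step 4: SEND seq=1000 -> in-order
Step 5: SEND seq=1193 -> in-order

Answer: yes yes no yes yes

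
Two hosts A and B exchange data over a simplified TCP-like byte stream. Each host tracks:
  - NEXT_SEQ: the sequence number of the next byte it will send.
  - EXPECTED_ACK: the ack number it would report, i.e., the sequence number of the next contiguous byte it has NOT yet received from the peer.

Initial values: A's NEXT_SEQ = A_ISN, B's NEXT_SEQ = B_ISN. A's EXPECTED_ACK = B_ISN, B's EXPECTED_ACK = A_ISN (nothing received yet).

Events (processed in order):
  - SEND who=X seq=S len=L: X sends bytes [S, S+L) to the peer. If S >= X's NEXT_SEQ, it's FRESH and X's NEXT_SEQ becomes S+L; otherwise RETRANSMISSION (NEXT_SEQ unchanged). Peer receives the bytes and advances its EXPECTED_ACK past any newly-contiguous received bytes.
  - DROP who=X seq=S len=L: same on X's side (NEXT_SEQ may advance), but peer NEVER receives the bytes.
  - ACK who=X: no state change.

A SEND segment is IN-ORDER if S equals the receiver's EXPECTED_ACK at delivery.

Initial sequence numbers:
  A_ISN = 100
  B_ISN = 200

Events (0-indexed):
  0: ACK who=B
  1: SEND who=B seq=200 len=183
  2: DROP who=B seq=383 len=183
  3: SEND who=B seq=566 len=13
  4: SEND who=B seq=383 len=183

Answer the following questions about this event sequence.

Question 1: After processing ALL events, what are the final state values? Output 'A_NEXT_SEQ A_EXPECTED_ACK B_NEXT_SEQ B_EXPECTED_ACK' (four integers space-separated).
Answer: 100 579 579 100

Derivation:
After event 0: A_seq=100 A_ack=200 B_seq=200 B_ack=100
After event 1: A_seq=100 A_ack=383 B_seq=383 B_ack=100
After event 2: A_seq=100 A_ack=383 B_seq=566 B_ack=100
After event 3: A_seq=100 A_ack=383 B_seq=579 B_ack=100
After event 4: A_seq=100 A_ack=579 B_seq=579 B_ack=100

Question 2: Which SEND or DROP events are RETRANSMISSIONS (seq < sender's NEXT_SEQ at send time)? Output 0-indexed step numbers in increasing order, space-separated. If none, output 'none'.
Answer: 4

Derivation:
Step 1: SEND seq=200 -> fresh
Step 2: DROP seq=383 -> fresh
Step 3: SEND seq=566 -> fresh
Step 4: SEND seq=383 -> retransmit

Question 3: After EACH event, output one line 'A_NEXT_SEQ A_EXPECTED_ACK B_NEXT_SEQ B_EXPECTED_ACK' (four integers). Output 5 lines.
100 200 200 100
100 383 383 100
100 383 566 100
100 383 579 100
100 579 579 100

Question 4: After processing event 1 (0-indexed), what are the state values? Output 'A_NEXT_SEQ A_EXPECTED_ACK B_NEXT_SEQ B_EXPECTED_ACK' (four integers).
After event 0: A_seq=100 A_ack=200 B_seq=200 B_ack=100
After event 1: A_seq=100 A_ack=383 B_seq=383 B_ack=100

100 383 383 100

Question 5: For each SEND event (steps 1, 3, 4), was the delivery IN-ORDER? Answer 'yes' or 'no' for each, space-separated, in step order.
Step 1: SEND seq=200 -> in-order
Step 3: SEND seq=566 -> out-of-order
Step 4: SEND seq=383 -> in-order

Answer: yes no yes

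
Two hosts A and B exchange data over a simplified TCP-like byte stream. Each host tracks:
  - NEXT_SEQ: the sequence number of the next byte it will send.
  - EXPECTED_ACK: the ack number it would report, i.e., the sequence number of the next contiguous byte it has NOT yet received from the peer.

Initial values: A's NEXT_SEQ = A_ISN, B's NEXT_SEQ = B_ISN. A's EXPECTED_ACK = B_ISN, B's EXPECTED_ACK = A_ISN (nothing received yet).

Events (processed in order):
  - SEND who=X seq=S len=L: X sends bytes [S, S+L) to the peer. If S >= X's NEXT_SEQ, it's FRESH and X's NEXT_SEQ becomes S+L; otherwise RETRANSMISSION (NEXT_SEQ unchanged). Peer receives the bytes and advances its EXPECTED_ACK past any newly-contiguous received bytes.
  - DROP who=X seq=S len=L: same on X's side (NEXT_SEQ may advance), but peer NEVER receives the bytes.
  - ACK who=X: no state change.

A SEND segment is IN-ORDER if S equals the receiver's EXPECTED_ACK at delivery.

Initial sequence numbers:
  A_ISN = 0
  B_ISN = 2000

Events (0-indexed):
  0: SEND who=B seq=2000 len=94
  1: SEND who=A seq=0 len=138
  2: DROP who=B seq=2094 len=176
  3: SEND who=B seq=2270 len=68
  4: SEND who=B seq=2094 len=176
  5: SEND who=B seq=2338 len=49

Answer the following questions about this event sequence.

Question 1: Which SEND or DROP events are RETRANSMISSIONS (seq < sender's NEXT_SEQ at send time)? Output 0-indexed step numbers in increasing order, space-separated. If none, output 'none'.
Answer: 4

Derivation:
Step 0: SEND seq=2000 -> fresh
Step 1: SEND seq=0 -> fresh
Step 2: DROP seq=2094 -> fresh
Step 3: SEND seq=2270 -> fresh
Step 4: SEND seq=2094 -> retransmit
Step 5: SEND seq=2338 -> fresh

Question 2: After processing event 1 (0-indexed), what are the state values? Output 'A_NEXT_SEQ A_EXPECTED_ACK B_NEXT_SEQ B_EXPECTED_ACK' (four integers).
After event 0: A_seq=0 A_ack=2094 B_seq=2094 B_ack=0
After event 1: A_seq=138 A_ack=2094 B_seq=2094 B_ack=138

138 2094 2094 138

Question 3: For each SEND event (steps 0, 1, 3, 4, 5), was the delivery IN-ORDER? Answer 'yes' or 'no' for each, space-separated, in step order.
Step 0: SEND seq=2000 -> in-order
Step 1: SEND seq=0 -> in-order
Step 3: SEND seq=2270 -> out-of-order
Step 4: SEND seq=2094 -> in-order
Step 5: SEND seq=2338 -> in-order

Answer: yes yes no yes yes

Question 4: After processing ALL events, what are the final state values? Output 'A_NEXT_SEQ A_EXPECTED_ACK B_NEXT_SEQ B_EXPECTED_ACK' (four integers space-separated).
Answer: 138 2387 2387 138

Derivation:
After event 0: A_seq=0 A_ack=2094 B_seq=2094 B_ack=0
After event 1: A_seq=138 A_ack=2094 B_seq=2094 B_ack=138
After event 2: A_seq=138 A_ack=2094 B_seq=2270 B_ack=138
After event 3: A_seq=138 A_ack=2094 B_seq=2338 B_ack=138
After event 4: A_seq=138 A_ack=2338 B_seq=2338 B_ack=138
After event 5: A_seq=138 A_ack=2387 B_seq=2387 B_ack=138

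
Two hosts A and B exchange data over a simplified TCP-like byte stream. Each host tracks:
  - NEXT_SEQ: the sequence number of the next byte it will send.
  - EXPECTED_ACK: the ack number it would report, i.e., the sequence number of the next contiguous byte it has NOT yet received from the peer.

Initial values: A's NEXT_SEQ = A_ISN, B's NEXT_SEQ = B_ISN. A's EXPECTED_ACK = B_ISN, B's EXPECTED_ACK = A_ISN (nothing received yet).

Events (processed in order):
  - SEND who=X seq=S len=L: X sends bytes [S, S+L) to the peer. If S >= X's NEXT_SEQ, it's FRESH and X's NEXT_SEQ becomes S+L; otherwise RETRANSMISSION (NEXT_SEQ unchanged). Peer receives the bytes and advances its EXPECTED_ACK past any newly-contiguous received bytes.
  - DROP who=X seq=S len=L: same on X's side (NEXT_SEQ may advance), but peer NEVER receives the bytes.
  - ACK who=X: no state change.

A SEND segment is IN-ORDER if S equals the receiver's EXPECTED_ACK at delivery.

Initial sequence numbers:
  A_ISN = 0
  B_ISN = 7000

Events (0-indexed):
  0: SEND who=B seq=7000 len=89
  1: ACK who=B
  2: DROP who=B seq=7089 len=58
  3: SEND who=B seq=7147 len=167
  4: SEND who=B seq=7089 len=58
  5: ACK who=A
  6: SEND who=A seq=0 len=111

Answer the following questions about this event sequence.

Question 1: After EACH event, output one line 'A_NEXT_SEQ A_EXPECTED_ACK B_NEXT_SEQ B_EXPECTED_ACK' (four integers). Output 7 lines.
0 7089 7089 0
0 7089 7089 0
0 7089 7147 0
0 7089 7314 0
0 7314 7314 0
0 7314 7314 0
111 7314 7314 111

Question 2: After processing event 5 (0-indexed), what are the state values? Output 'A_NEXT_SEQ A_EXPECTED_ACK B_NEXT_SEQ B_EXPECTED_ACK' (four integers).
After event 0: A_seq=0 A_ack=7089 B_seq=7089 B_ack=0
After event 1: A_seq=0 A_ack=7089 B_seq=7089 B_ack=0
After event 2: A_seq=0 A_ack=7089 B_seq=7147 B_ack=0
After event 3: A_seq=0 A_ack=7089 B_seq=7314 B_ack=0
After event 4: A_seq=0 A_ack=7314 B_seq=7314 B_ack=0
After event 5: A_seq=0 A_ack=7314 B_seq=7314 B_ack=0

0 7314 7314 0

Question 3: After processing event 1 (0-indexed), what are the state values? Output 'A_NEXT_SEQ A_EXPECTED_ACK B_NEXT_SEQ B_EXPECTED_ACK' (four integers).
After event 0: A_seq=0 A_ack=7089 B_seq=7089 B_ack=0
After event 1: A_seq=0 A_ack=7089 B_seq=7089 B_ack=0

0 7089 7089 0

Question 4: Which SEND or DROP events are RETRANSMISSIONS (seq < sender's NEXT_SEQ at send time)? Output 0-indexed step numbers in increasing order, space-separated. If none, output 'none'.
Step 0: SEND seq=7000 -> fresh
Step 2: DROP seq=7089 -> fresh
Step 3: SEND seq=7147 -> fresh
Step 4: SEND seq=7089 -> retransmit
Step 6: SEND seq=0 -> fresh

Answer: 4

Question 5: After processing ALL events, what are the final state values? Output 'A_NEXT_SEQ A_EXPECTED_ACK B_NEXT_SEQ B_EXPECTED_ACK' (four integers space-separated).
After event 0: A_seq=0 A_ack=7089 B_seq=7089 B_ack=0
After event 1: A_seq=0 A_ack=7089 B_seq=7089 B_ack=0
After event 2: A_seq=0 A_ack=7089 B_seq=7147 B_ack=0
After event 3: A_seq=0 A_ack=7089 B_seq=7314 B_ack=0
After event 4: A_seq=0 A_ack=7314 B_seq=7314 B_ack=0
After event 5: A_seq=0 A_ack=7314 B_seq=7314 B_ack=0
After event 6: A_seq=111 A_ack=7314 B_seq=7314 B_ack=111

Answer: 111 7314 7314 111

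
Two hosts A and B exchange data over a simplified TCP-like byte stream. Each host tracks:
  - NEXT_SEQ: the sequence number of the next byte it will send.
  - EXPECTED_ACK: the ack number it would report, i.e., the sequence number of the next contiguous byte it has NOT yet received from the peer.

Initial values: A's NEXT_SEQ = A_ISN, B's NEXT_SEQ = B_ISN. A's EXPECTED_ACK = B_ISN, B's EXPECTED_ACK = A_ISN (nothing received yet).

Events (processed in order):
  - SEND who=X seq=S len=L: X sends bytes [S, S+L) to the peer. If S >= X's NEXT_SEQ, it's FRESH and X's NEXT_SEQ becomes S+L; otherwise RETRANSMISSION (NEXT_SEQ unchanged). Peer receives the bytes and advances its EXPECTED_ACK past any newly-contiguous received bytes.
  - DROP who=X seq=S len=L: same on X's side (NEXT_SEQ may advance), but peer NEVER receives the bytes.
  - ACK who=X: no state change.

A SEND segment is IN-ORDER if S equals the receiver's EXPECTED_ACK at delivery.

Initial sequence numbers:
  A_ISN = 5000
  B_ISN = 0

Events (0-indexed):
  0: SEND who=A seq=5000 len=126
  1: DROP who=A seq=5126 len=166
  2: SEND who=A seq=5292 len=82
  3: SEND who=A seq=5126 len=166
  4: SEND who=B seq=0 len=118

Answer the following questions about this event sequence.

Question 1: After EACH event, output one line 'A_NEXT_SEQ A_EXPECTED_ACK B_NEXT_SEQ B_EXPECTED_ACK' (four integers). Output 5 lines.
5126 0 0 5126
5292 0 0 5126
5374 0 0 5126
5374 0 0 5374
5374 118 118 5374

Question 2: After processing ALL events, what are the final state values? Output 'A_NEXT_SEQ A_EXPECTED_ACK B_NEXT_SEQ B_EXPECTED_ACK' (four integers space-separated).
After event 0: A_seq=5126 A_ack=0 B_seq=0 B_ack=5126
After event 1: A_seq=5292 A_ack=0 B_seq=0 B_ack=5126
After event 2: A_seq=5374 A_ack=0 B_seq=0 B_ack=5126
After event 3: A_seq=5374 A_ack=0 B_seq=0 B_ack=5374
After event 4: A_seq=5374 A_ack=118 B_seq=118 B_ack=5374

Answer: 5374 118 118 5374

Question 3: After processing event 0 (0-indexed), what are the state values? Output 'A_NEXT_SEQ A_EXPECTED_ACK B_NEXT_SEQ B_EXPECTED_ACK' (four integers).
After event 0: A_seq=5126 A_ack=0 B_seq=0 B_ack=5126

5126 0 0 5126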